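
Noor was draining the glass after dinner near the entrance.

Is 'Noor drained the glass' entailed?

'was draining' is progressive; for an accomplishment like 'drain the glass', it doesn't entail completion.

no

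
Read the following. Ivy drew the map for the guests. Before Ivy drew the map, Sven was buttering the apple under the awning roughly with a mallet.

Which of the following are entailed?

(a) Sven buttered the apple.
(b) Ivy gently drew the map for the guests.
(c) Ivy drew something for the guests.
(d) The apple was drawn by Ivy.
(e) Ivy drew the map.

(a) Not entailed — 'was buttering' is progressive on an accomplishment; it does not entail the completed 'buttered'.
(b) Not entailed — 'gently' adds information not in the original event.
(c) Entailed — the original entails any weakening of itself; this just generalizes the patient.
(d) Not entailed — Ivy drew the map, not the apple; the apple belongs to the buttering event.
(e) Entailed — dropping 'for the guests' leaves a sub-description the original still satisfies.

(c), (e)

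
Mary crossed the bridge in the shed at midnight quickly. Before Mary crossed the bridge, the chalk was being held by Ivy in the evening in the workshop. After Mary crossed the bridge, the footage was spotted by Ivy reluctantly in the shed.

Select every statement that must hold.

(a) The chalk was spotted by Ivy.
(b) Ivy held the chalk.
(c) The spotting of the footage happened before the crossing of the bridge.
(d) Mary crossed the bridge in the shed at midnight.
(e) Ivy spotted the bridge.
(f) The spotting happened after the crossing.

(b), (d), (f)

(a) Not entailed — Ivy spotted the footage, not the chalk; the chalk belongs to the holding event.
(b) Entailed — 'hold' is an activity; 'was holding' entails that some holding happened, so 'held' holds.
(c) Not entailed — the narrative places the crossing before the spotting, not after.
(d) Entailed — every conjunct here is already in the original crossing event.
(e) Not entailed — Ivy spotted the footage, not the bridge; the bridge belongs to the crossing event.
(f) Entailed — the narrative places the crossing before the spotting.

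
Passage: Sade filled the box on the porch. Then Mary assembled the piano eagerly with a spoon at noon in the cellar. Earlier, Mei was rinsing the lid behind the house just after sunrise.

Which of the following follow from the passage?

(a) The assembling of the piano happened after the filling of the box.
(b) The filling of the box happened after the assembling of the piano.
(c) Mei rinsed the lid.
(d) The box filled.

(a) Entailed — the narrative places the filling before the assembling.
(b) Not entailed — the narrative places the filling before the assembling, not after.
(c) Entailed — 'rinse' is an activity; 'was rinsing' entails that some rinsing happened, so 'rinsed' holds.
(d) Entailed — 'Sade filled the box' is causative; it entails the inchoative 'the box filled'.

(a), (c), (d)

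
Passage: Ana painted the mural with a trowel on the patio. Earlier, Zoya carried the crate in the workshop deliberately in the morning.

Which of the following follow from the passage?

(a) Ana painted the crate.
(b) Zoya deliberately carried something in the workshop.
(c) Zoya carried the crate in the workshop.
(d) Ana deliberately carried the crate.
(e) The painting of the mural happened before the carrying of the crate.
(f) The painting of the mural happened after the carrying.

(b), (c), (f)

(a) Not entailed — Ana painted the mural, not the crate; the crate belongs to the carrying event.
(b) Entailed — every conjunct here is already in the original carrying event.
(c) Entailed — every conjunct here is already in the original carrying event.
(d) Not entailed — the passage has Zoya carrying the crate, not Ana.
(e) Not entailed — the narrative places the carrying before the painting, not after.
(f) Entailed — the narrative places the carrying before the painting.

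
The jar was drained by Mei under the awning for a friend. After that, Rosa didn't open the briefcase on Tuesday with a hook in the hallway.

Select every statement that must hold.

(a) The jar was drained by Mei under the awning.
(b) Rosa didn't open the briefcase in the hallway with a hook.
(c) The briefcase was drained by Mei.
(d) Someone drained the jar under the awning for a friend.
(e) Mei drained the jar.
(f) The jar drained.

(a) Entailed — dropping 'for a friend' leaves a sub-description the original still satisfies.
(b) Not entailed — dropping 'on Tuesday' under negation is not valid — the original leaves open that Rosa opened the briefcase some other way.
(c) Not entailed — Mei drained the jar, not the briefcase; the briefcase belongs to the opening event.
(d) Entailed — the original entails any weakening of itself; this just generalizes the agent.
(e) Entailed — dropping 'under the awning', 'for a friend' leaves a sub-description the original still satisfies.
(f) Entailed — 'Mei drained the jar' is causative; it entails the inchoative 'the jar drained'.

(a), (d), (e), (f)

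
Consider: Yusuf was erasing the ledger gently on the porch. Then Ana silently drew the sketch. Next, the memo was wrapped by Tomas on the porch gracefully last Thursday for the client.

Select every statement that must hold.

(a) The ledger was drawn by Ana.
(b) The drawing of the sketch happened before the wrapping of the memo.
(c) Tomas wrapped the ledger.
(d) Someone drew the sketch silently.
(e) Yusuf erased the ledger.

(a) Not entailed — Ana drew the sketch, not the ledger; the ledger belongs to the erasing event.
(b) Entailed — the narrative places the drawing before the wrapping.
(c) Not entailed — Tomas wrapped the memo, not the ledger; the ledger belongs to the erasing event.
(d) Entailed — every conjunct here is already in the original drawing event.
(e) Not entailed — 'was erasing' is progressive on an accomplishment; it does not entail the completed 'erased'.

(b), (d)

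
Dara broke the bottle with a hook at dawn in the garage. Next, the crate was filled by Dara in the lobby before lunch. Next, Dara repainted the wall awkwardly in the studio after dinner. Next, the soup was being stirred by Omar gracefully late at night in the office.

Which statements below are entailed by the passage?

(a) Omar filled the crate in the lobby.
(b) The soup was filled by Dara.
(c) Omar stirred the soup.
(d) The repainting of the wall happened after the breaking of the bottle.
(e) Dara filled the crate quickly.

(a) Not entailed — the passage has Dara filling the crate, not Omar.
(b) Not entailed — Dara filled the crate, not the soup; the soup belongs to the stirring event.
(c) Entailed — 'stir' is an activity; 'was stirring' entails that some stirring happened, so 'stirred' holds.
(d) Entailed — the narrative places the breaking before the repainting.
(e) Not entailed — 'quickly' adds information not in the original event.

(c), (d)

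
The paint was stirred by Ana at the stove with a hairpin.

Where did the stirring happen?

at the stove

'at the stove' marks the location of the stirring event.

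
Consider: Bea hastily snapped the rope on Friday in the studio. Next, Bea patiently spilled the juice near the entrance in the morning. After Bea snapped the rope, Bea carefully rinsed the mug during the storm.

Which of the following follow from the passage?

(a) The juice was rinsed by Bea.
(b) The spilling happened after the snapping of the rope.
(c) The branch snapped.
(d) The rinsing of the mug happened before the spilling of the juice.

(a) Not entailed — Bea rinsed the mug, not the juice; the juice belongs to the spilling event.
(b) Entailed — the narrative places the snapping before the spilling.
(c) Not entailed — the rope is what snapped, not the branch.
(d) Not entailed — the narrative doesn't order the rinsing relative to the spilling.

(b)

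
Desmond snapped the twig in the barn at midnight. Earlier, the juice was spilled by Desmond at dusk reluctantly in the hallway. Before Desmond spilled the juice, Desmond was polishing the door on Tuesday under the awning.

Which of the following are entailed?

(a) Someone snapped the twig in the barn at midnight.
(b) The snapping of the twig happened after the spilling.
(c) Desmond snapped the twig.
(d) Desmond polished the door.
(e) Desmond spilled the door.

(a), (b), (c), (d)

(a) Entailed — every conjunct here is already in the original snapping event.
(b) Entailed — the narrative places the spilling before the snapping.
(c) Entailed — dropping 'at midnight', 'in the barn' leaves a sub-description the original still satisfies.
(d) Entailed — 'polish' is an activity; 'was polishing' entails that some polishing happened, so 'polished' holds.
(e) Not entailed — Desmond spilled the juice, not the door; the door belongs to the polishing event.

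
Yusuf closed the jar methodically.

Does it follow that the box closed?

no

Nothing is said about any box; only the jar is affected.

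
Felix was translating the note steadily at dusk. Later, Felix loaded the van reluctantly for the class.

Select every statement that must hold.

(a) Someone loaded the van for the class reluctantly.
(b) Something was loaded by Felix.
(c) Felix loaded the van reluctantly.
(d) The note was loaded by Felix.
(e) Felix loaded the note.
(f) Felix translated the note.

(a) Entailed — every conjunct here is already in the original loading event.
(b) Entailed — every conjunct here is already in the original loading event.
(c) Entailed — every conjunct here is already in the original loading event.
(d) Not entailed — Felix loaded the van, not the note; the note belongs to the translating event.
(e) Not entailed — Felix loaded the van, not the note; the note belongs to the translating event.
(f) Not entailed — 'was translating' is progressive on an accomplishment; it does not entail the completed 'translated'.

(a), (b), (c)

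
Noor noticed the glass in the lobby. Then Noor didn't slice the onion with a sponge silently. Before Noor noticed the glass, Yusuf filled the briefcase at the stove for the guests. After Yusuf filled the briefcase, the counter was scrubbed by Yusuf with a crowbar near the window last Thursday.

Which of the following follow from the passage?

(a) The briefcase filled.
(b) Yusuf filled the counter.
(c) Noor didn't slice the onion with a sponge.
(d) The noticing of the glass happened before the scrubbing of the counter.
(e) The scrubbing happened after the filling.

(a), (e)

(a) Entailed — 'Yusuf filled the briefcase' is causative; it entails the inchoative 'the briefcase filled'.
(b) Not entailed — Yusuf filled the briefcase, not the counter; the counter belongs to the scrubbing event.
(c) Not entailed — dropping 'silently' under negation is not valid — the original leaves open that Noor sliced the onion some other way.
(d) Not entailed — the narrative doesn't order the noticing relative to the scrubbing.
(e) Entailed — the narrative places the filling before the scrubbing.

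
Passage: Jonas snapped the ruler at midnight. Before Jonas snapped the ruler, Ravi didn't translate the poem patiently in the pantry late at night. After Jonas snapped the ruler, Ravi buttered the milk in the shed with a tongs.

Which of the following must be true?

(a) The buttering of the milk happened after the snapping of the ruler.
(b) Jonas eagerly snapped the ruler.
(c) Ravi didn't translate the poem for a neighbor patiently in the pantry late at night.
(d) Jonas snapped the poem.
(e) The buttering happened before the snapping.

(a) Entailed — the narrative places the snapping before the buttering.
(b) Not entailed — 'eagerly' adds information not in the original event.
(c) Entailed — under negation, adding a further restriction is entailed: if no such translating event occurred, none occurred for a neighbor either.
(d) Not entailed — Jonas snapped the ruler, not the poem; the poem belongs to the translating event.
(e) Not entailed — the narrative places the snapping before the buttering, not after.

(a), (c)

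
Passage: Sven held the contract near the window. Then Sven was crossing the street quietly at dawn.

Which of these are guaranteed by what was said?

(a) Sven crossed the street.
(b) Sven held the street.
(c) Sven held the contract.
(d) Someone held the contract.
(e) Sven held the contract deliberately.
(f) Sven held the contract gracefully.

(c), (d)

(a) Not entailed — 'was crossing' is progressive on an accomplishment; it does not entail the completed 'crossed'.
(b) Not entailed — Sven held the contract, not the street; the street belongs to the crossing event.
(c) Entailed — the original entails any weakening of itself; this just drops 'near the window'.
(d) Entailed — dropping 'near the window' and generalizing the agent leaves a sub-description the original still satisfies.
(e) Not entailed — 'deliberately' adds information not in the original event.
(f) Not entailed — 'gracefully' adds information not in the original event.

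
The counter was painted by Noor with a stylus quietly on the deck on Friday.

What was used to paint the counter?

a stylus

'with a stylus' marks the instrument of the painting event.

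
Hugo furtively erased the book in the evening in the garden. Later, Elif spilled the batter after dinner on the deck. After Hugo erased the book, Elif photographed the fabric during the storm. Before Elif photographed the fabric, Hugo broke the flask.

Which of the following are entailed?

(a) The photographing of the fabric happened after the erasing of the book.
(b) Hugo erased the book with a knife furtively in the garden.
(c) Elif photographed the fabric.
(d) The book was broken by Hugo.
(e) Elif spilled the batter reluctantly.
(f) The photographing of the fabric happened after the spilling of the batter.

(a) Entailed — the narrative places the erasing before the photographing.
(b) Not entailed — 'with a knife' adds information not in the original event.
(c) Entailed — this follows by dropping conjuncts from the photographing event's description.
(d) Not entailed — Hugo broke the flask, not the book; the book belongs to the erasing event.
(e) Not entailed — 'reluctantly' adds information not in the original event.
(f) Not entailed — the narrative doesn't order the spilling relative to the photographing.

(a), (c)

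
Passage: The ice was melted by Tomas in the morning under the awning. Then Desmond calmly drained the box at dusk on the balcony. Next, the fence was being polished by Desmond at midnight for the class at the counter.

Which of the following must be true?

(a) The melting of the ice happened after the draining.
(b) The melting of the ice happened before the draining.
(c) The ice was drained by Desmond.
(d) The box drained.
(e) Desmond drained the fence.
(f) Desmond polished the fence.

(b), (d), (f)

(a) Not entailed — the narrative places the melting before the draining, not after.
(b) Entailed — the narrative places the melting before the draining.
(c) Not entailed — Desmond drained the box, not the ice; the ice belongs to the melting event.
(d) Entailed — 'Desmond drained the box' is causative; it entails the inchoative 'the box drained'.
(e) Not entailed — Desmond drained the box, not the fence; the fence belongs to the polishing event.
(f) Entailed — 'polish' is an activity; 'was polishing' entails that some polishing happened, so 'polished' holds.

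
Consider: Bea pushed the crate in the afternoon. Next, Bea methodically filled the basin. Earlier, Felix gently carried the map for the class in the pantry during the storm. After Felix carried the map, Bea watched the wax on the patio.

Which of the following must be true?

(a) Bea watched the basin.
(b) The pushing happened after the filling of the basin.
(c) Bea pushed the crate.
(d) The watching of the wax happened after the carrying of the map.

(c), (d)

(a) Not entailed — Bea watched the wax, not the basin; the basin belongs to the filling event.
(b) Not entailed — the narrative places the pushing before the filling, not after.
(c) Entailed — dropping 'in the afternoon' leaves a sub-description the original still satisfies.
(d) Entailed — the narrative places the carrying before the watching.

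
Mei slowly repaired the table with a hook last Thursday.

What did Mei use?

'with a hook' marks the instrument of the repairing event.

a hook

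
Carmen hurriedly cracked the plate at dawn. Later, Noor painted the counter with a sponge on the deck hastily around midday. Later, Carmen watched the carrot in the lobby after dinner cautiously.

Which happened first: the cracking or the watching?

the cracking

The connectives place the cracking before the watching.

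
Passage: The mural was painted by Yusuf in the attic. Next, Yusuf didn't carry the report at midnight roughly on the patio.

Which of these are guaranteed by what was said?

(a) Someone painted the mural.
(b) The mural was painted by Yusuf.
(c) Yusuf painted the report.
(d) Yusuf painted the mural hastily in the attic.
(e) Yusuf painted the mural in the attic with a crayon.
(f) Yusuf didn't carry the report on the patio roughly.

(a) Entailed — the original entails any weakening of itself; this just drops 'in the attic' and generalizes the agent.
(b) Entailed — every conjunct here is already in the original painting event.
(c) Not entailed — Yusuf painted the mural, not the report; the report belongs to the carrying event.
(d) Not entailed — 'hastily' adds information not in the original event.
(e) Not entailed — 'with a crayon' adds information not in the original event.
(f) Not entailed — dropping 'at midnight' under negation is not valid — the original leaves open that Yusuf carried the report some other way.

(a), (b)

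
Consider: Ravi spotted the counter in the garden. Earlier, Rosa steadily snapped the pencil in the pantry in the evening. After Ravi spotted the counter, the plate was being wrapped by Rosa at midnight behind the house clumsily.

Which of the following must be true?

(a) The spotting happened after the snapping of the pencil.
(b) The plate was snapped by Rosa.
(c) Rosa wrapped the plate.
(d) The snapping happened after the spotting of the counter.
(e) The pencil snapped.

(a) Entailed — the narrative places the snapping before the spotting.
(b) Not entailed — Rosa snapped the pencil, not the plate; the plate belongs to the wrapping event.
(c) Not entailed — 'was wrapping' is progressive on an accomplishment; it does not entail the completed 'wrapped'.
(d) Not entailed — the narrative places the snapping before the spotting, not after.
(e) Entailed — 'Rosa snapped the pencil' is causative; it entails the inchoative 'the pencil snapped'.

(a), (e)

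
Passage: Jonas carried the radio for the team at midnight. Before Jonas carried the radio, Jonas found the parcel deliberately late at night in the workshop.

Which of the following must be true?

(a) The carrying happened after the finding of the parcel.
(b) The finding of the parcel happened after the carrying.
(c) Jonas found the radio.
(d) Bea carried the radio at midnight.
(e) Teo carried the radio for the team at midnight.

(a)

(a) Entailed — the narrative places the finding before the carrying.
(b) Not entailed — the narrative places the finding before the carrying, not after.
(c) Not entailed — Jonas found the parcel, not the radio; the radio belongs to the carrying event.
(d) Not entailed — the passage has Jonas carrying the radio, not Bea.
(e) Not entailed — the passage has Jonas carrying the radio, not Teo.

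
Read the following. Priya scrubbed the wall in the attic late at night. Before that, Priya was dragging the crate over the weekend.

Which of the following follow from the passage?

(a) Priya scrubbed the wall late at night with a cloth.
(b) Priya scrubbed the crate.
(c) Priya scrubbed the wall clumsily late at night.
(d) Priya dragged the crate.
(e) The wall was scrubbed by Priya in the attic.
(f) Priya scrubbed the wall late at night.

(a) Not entailed — 'with a cloth' adds information not in the original event.
(b) Not entailed — Priya scrubbed the wall, not the crate; the crate belongs to the dragging event.
(c) Not entailed — 'clumsily' adds information not in the original event.
(d) Entailed — 'drag' is an activity; 'was dragging' entails that some dragging happened, so 'dragged' holds.
(e) Entailed — dropping 'late at night' leaves a sub-description the original still satisfies.
(f) Entailed — dropping 'in the attic' leaves a sub-description the original still satisfies.

(d), (e), (f)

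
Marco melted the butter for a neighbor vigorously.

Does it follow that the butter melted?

yes

'Marco melted the butter' is the causative; it entails the inchoative 'the butter melted'.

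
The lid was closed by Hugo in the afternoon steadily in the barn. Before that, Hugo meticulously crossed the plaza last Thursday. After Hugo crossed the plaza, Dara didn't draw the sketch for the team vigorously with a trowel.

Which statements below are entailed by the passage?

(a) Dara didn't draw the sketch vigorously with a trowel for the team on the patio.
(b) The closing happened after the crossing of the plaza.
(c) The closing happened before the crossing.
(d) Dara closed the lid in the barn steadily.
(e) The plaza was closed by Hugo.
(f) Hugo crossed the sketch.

(a), (b)

(a) Entailed — under negation, adding a further restriction is entailed: if no such drawing event occurred, none occurred on the patio either.
(b) Entailed — the narrative places the crossing before the closing.
(c) Not entailed — the narrative places the crossing before the closing, not after.
(d) Not entailed — the passage has Hugo closing the lid, not Dara.
(e) Not entailed — Hugo closed the lid, not the plaza; the plaza belongs to the crossing event.
(f) Not entailed — Hugo crossed the plaza, not the sketch; the sketch belongs to the drawing event.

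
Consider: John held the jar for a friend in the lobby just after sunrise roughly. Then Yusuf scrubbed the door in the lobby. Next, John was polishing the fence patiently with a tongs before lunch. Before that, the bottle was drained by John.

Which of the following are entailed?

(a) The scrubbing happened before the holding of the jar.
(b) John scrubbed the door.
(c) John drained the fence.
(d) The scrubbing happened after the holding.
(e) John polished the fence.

(d), (e)

(a) Not entailed — the narrative places the holding before the scrubbing, not after.
(b) Not entailed — the passage has Yusuf scrubbing the door, not John.
(c) Not entailed — John drained the bottle, not the fence; the fence belongs to the polishing event.
(d) Entailed — the narrative places the holding before the scrubbing.
(e) Entailed — 'polish' is an activity; 'was polishing' entails that some polishing happened, so 'polished' holds.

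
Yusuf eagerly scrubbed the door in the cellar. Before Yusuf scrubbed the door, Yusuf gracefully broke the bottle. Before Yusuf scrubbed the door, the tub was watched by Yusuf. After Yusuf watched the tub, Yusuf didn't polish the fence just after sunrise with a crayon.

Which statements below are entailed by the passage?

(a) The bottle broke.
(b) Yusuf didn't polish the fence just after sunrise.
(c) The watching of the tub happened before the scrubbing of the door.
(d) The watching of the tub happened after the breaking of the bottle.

(a), (c)

(a) Entailed — 'Yusuf broke the bottle' is causative; it entails the inchoative 'the bottle broke'.
(b) Not entailed — dropping 'with a crayon' under negation is not valid — the original leaves open that Yusuf polished the fence some other way.
(c) Entailed — the narrative places the watching before the scrubbing.
(d) Not entailed — the narrative doesn't order the breaking relative to the watching.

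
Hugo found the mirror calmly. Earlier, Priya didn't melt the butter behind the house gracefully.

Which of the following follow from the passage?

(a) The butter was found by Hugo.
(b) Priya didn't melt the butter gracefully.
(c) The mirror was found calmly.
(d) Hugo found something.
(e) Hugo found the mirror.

(a) Not entailed — Hugo found the mirror, not the butter; the butter belongs to the melting event.
(b) Not entailed — dropping 'behind the house' under negation is not valid — the original leaves open that Priya melted the butter some other way.
(c) Entailed — every conjunct here is already in the original finding event.
(d) Entailed — dropping 'calmly' and generalizing the patient leaves a sub-description the original still satisfies.
(e) Entailed — the original entails any weakening of itself; this just drops 'calmly'.

(c), (d), (e)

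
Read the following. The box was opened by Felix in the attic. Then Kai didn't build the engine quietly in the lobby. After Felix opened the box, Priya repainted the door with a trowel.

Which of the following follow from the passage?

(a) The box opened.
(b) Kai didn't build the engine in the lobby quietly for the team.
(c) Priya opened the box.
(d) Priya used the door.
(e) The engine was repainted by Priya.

(a) Entailed — 'Felix opened the box' is causative; it entails the inchoative 'the box opened'.
(b) Entailed — under negation, adding a further restriction is entailed: if no such building event occurred, none occurred for the team either.
(c) Not entailed — the passage has Felix opening the box, not Priya.
(d) Not entailed — the door is the patient, not an instrument — Priya used a trowel.
(e) Not entailed — Priya repainted the door, not the engine; the engine belongs to the building event.

(a), (b)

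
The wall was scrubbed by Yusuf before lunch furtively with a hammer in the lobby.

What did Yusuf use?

a hammer

'with a hammer' marks the instrument of the scrubbing event.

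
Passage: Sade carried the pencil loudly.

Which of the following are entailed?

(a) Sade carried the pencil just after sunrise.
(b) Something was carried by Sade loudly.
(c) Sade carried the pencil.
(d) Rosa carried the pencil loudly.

(a) Not entailed — 'just after sunrise' adds information not in the original event.
(b) Entailed — the original entails any weakening of itself; this just generalizes the patient.
(c) Entailed — every conjunct here is already in the original carrying event.
(d) Not entailed — the passage has Sade carrying the pencil, not Rosa.

(b), (c)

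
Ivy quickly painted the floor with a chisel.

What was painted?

the floor

'the floor' marks the patient of the painting event.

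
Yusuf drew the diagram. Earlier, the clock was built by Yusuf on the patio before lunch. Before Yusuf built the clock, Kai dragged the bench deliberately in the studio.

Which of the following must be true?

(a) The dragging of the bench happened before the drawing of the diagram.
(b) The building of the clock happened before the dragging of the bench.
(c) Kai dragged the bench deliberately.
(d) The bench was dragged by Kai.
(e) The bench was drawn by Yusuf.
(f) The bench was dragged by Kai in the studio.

(a), (c), (d), (f)

(a) Entailed — the narrative places the dragging before the drawing.
(b) Not entailed — the narrative places the dragging before the building, not after.
(c) Entailed — the original entails any weakening of itself; this just drops 'in the studio'.
(d) Entailed — the original entails any weakening of itself; this just drops 'in the studio', 'deliberately'.
(e) Not entailed — Yusuf drew the diagram, not the bench; the bench belongs to the dragging event.
(f) Entailed — dropping 'deliberately' leaves a sub-description the original still satisfies.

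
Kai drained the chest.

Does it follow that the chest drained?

'Kai drained the chest' is the causative; it entails the inchoative 'the chest drained'.

yes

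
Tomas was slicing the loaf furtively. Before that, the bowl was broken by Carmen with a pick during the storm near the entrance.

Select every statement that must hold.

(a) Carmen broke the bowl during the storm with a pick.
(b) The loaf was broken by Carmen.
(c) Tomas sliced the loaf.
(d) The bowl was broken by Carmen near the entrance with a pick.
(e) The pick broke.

(a) Entailed — dropping 'near the entrance' leaves a sub-description the original still satisfies.
(b) Not entailed — Carmen broke the bowl, not the loaf; the loaf belongs to the slicing event.
(c) Not entailed — 'was slicing' is progressive on an accomplishment; it does not entail the completed 'sliced'.
(d) Entailed — the original entails any weakening of itself; this just drops 'during the storm'.
(e) Not entailed — the bowl is what broke, not the pick.

(a), (d)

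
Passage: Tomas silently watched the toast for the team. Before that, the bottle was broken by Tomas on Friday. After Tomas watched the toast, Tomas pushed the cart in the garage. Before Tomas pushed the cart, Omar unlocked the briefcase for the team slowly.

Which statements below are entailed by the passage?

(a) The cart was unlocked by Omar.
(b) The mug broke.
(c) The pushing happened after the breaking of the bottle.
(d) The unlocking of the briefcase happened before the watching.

(c)

(a) Not entailed — Omar unlocked the briefcase, not the cart; the cart belongs to the pushing event.
(b) Not entailed — the bottle is what broke, not the mug.
(c) Entailed — the narrative places the breaking before the pushing.
(d) Not entailed — the narrative doesn't order the unlocking relative to the watching.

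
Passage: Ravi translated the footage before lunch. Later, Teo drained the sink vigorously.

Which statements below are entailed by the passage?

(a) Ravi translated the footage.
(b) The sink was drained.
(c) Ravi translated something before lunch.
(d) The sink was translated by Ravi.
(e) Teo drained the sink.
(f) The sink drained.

(a) Entailed — dropping 'before lunch' leaves a sub-description the original still satisfies.
(b) Entailed — dropping 'vigorously' and generalizing the agent leaves a sub-description the original still satisfies.
(c) Entailed — every conjunct here is already in the original translating event.
(d) Not entailed — Ravi translated the footage, not the sink; the sink belongs to the draining event.
(e) Entailed — dropping 'vigorously' leaves a sub-description the original still satisfies.
(f) Entailed — 'Teo drained the sink' is causative; it entails the inchoative 'the sink drained'.

(a), (b), (c), (e), (f)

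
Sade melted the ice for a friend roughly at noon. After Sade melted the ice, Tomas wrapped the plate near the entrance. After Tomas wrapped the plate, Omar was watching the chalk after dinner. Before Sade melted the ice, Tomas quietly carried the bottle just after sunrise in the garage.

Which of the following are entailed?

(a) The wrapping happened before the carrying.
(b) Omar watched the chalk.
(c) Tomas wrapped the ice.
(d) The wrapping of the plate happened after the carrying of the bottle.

(b), (d)

(a) Not entailed — the narrative places the carrying before the wrapping, not after.
(b) Entailed — 'watch' is an activity; 'was watching' entails that some watching happened, so 'watched' holds.
(c) Not entailed — Tomas wrapped the plate, not the ice; the ice belongs to the melting event.
(d) Entailed — the narrative places the carrying before the wrapping.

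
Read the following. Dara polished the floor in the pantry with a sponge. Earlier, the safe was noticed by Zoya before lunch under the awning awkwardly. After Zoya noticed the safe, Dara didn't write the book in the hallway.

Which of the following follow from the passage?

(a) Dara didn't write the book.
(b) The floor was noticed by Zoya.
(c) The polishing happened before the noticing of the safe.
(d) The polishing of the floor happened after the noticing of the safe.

(d)

(a) Not entailed — dropping 'in the hallway' under negation is not valid — the original leaves open that Dara wrote the book some other way.
(b) Not entailed — Zoya noticed the safe, not the floor; the floor belongs to the polishing event.
(c) Not entailed — the narrative places the noticing before the polishing, not after.
(d) Entailed — the narrative places the noticing before the polishing.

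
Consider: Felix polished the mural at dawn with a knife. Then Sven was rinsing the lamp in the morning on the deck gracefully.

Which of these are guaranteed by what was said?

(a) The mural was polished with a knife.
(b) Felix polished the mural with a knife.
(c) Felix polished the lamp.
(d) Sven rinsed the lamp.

(a), (b), (d)

(a) Entailed — the original entails any weakening of itself; this just drops 'at dawn' and generalizes the agent.
(b) Entailed — every conjunct here is already in the original polishing event.
(c) Not entailed — Felix polished the mural, not the lamp; the lamp belongs to the rinsing event.
(d) Entailed — 'rinse' is an activity; 'was rinsing' entails that some rinsing happened, so 'rinsed' holds.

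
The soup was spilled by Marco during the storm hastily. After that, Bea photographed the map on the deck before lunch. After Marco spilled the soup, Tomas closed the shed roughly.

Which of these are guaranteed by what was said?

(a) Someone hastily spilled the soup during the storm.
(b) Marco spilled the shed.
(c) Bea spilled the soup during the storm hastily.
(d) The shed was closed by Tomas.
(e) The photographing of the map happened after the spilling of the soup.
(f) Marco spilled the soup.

(a), (d), (e), (f)

(a) Entailed — the original entails any weakening of itself; this just generalizes the agent.
(b) Not entailed — Marco spilled the soup, not the shed; the shed belongs to the closing event.
(c) Not entailed — the passage has Marco spilling the soup, not Bea.
(d) Entailed — every conjunct here is already in the original closing event.
(e) Entailed — the narrative places the spilling before the photographing.
(f) Entailed — dropping 'during the storm', 'hastily' leaves a sub-description the original still satisfies.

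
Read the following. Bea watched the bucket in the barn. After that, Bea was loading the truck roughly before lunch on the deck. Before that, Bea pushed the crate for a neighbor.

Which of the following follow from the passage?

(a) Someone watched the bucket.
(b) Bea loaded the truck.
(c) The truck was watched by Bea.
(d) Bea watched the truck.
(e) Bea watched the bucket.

(a), (e)

(a) Entailed — every conjunct here is already in the original watching event.
(b) Not entailed — 'was loading' is progressive on an accomplishment; it does not entail the completed 'loaded'.
(c) Not entailed — Bea watched the bucket, not the truck; the truck belongs to the loading event.
(d) Not entailed — Bea watched the bucket, not the truck; the truck belongs to the loading event.
(e) Entailed — every conjunct here is already in the original watching event.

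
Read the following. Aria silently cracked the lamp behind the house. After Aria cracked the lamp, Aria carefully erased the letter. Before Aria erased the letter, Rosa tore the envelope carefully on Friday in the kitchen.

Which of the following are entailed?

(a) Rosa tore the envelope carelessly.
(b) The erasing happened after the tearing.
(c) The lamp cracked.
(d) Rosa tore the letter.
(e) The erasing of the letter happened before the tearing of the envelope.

(b), (c)

(a) Not entailed — 'carelessly' adds a manner not in (and inconsistent with) the original.
(b) Entailed — the narrative places the tearing before the erasing.
(c) Entailed — 'Aria cracked the lamp' is causative; it entails the inchoative 'the lamp cracked'.
(d) Not entailed — Rosa tore the envelope, not the letter; the letter belongs to the erasing event.
(e) Not entailed — the narrative places the tearing before the erasing, not after.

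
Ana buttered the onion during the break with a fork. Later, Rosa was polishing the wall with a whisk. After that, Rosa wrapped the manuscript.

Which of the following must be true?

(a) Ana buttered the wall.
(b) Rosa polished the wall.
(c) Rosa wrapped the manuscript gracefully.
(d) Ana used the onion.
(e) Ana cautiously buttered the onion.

(a) Not entailed — Ana buttered the onion, not the wall; the wall belongs to the polishing event.
(b) Entailed — 'polish' is an activity; 'was polishing' entails that some polishing happened, so 'polished' holds.
(c) Not entailed — 'gracefully' adds information not in the original event.
(d) Not entailed — the onion is the patient, not an instrument — Ana used a fork.
(e) Not entailed — 'cautiously' adds information not in the original event.

(b)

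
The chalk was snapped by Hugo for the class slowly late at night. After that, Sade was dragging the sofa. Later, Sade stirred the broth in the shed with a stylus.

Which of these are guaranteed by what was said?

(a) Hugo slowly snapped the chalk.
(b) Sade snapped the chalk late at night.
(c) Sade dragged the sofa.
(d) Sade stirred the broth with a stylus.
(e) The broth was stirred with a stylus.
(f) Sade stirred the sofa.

(a) Entailed — this follows by dropping conjuncts from the snapping event's description.
(b) Not entailed — the passage has Hugo snapping the chalk, not Sade.
(c) Entailed — 'drag' is an activity; 'was dragging' entails that some dragging happened, so 'dragged' holds.
(d) Entailed — dropping 'in the shed' leaves a sub-description the original still satisfies.
(e) Entailed — every conjunct here is already in the original stirring event.
(f) Not entailed — Sade stirred the broth, not the sofa; the sofa belongs to the dragging event.

(a), (c), (d), (e)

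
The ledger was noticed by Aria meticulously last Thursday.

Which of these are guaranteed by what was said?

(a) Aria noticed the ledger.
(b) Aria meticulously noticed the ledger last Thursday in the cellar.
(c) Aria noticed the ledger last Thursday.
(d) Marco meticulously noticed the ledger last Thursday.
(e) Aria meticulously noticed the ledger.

(a), (c), (e)

(a) Entailed — the original entails any weakening of itself; this just drops 'meticulously', 'last Thursday'.
(b) Not entailed — 'in the cellar' adds information not in the original event.
(c) Entailed — the original entails any weakening of itself; this just drops 'meticulously'.
(d) Not entailed — the passage has Aria noticing the ledger, not Marco.
(e) Entailed — the original entails any weakening of itself; this just drops 'last Thursday'.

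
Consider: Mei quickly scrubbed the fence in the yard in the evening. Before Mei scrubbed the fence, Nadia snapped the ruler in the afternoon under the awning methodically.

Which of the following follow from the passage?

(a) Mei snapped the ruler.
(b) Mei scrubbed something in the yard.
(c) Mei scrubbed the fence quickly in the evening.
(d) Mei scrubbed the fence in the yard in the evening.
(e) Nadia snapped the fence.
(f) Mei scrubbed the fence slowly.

(b), (c), (d)

(a) Not entailed — the passage has Nadia snapping the ruler, not Mei.
(b) Entailed — every conjunct here is already in the original scrubbing event.
(c) Entailed — dropping 'in the yard' leaves a sub-description the original still satisfies.
(d) Entailed — the original entails any weakening of itself; this just drops 'quickly'.
(e) Not entailed — Nadia snapped the ruler, not the fence; the fence belongs to the scrubbing event.
(f) Not entailed — 'slowly' adds a manner not in (and inconsistent with) the original.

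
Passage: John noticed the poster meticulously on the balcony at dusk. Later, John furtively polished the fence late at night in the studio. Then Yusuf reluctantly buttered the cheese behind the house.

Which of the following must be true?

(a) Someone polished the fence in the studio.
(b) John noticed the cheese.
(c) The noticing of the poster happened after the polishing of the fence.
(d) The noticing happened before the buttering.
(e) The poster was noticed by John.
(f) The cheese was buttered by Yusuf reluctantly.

(a), (d), (e), (f)

(a) Entailed — this follows by dropping conjuncts from the polishing event's description.
(b) Not entailed — John noticed the poster, not the cheese; the cheese belongs to the buttering event.
(c) Not entailed — the narrative places the noticing before the polishing, not after.
(d) Entailed — the narrative places the noticing before the buttering.
(e) Entailed — the original entails any weakening of itself; this just drops 'meticulously', 'on the balcony', 'at dusk'.
(f) Entailed — the original entails any weakening of itself; this just drops 'behind the house'.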